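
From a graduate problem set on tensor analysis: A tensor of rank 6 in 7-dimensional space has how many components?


The number of components of a rank-r tensor in d dimensions is d^r.
Here d = 7 and r = 6.
7^6 = 117649

117649


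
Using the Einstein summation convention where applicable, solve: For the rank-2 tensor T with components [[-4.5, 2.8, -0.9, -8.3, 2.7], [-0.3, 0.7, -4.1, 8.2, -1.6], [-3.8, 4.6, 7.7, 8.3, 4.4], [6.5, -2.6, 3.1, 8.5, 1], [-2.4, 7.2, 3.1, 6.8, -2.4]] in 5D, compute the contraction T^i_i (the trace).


The contraction (trace) of a rank-2 tensor is the sum of its diagonal elements.
Diagonal entries: A[1,1] = -4.5, A[2,2] = 0.7, A[3,3] = 7.7, A[4,4] = 8.5, A[5,5] = -2.4
Tr(A) = -4.5 + 0.7 + 7.7 + 8.5 + -2.4 = 10

10


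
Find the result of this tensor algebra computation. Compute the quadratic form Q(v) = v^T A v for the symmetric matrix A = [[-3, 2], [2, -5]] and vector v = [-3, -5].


First compute Av:
(Av)_1 = -3*-3 + 2*-5 = -1
(Av)_2 = 2*-3 + -5*-5 = 19
Av = [-1, 19]
Then v^T (Av) = -3*-1 + -5*19
= 3 + -95 = -92

-92


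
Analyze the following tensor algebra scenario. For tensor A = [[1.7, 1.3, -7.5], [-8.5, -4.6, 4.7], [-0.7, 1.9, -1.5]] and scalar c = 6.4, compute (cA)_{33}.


Scalar multiplication: (cA)_{ij} = c * A_{ij}.
c = 6.4
A_{33} = -1.5
(cA)_{33} = 6.4 * -1.5 = -9.6

-9.6


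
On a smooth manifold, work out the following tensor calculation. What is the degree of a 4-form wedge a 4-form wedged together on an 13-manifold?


The degree of a wedge product is the sum of the degrees of the individual forms.
Degrees: 4, 4
Total degree = 4 + 4 = 8

8


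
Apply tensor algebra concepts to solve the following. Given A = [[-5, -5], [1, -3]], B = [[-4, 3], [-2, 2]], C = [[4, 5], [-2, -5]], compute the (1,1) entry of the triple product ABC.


(ABC)_{11} = sum_m (AB)_{1m} C_{m1}. First compute row 1 of AB.
(AB)_{11} = -5*-4 + -5*-2 = 30
(AB)_{12} = -5*3 + -5*2 = -25
Now contract with column 1 of C:
(AB)_{11} * C_{11} = 30 * 4 = 120
(AB)_{12} * C_{21} = -25 * -2 = 50
(ABC)_{11} = 120 + 50 = 170

170


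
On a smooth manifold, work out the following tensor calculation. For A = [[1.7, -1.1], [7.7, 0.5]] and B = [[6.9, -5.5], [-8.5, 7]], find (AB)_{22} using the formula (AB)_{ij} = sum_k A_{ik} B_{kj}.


(AB)_{ij} = sum_k A_{ik} B_{kj}.
For i=2, j=2:
A_{21} * B_{12} = 7.7 * -5.5 = -42.35
A_{22} * B_{22} = 0.5 * 7 = 3.5
Sum = -42.35 + 3.5 = -38.85

-38.85


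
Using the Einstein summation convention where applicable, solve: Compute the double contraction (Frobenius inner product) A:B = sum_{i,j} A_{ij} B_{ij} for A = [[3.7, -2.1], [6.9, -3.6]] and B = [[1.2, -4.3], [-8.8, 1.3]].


A:B = sum over all i,j of A_{ij} * B_{ij}.
Row 1: 3.7*1.2=4.44, -2.1*-4.3=9.03 => row sum = 13.47
Row 2: 6.9*-8.8=-60.72, -3.6*1.3=-4.68 => row sum = -65.4
Total = 13.47 + -65.4 = -51.93

-51.93


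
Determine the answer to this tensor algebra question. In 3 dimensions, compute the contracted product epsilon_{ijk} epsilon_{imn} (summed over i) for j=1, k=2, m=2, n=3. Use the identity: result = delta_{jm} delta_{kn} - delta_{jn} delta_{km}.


Using the identity: epsilon_{ijk} epsilon_{imn} = delta_{jm} delta_{kn} - delta_{jn} delta_{km}.
delta_{12} = 0
delta_{23} = 0
delta_{13} = 0
delta_{22} = 1
Result = 0 * 0 - 0 * 1 = 0 - 0 = 0

0


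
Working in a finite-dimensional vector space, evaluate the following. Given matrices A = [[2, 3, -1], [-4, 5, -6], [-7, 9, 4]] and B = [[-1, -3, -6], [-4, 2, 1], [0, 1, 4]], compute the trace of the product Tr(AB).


Tr(AB) = sum_i (AB)_{ii} where (AB)_{ii} = sum_k A_{ik} B_{ki}.
(AB)_{11} = 2*-1 + 3*-4 + -1*0 = -14
(AB)_{22} = -4*-3 + 5*2 + -6*1 = 16
(AB)_{33} = -7*-6 + 9*1 + 4*4 = 67
Tr(AB) = -14 + 16 + 67 = 69

69


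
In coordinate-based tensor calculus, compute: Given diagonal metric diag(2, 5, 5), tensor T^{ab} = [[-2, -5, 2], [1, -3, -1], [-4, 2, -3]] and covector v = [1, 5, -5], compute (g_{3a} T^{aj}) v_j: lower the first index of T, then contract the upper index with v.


Step 1: lower the first index. For a diagonal metric, g_{ia} T^{aj} = g_{ii} T^{ij} (no sum on i).
g_{33} = 5
S_3{}^1 = 5 * T^{31} = 5 * -4 = -20
S_3{}^2 = 5 * T^{32} = 5 * 2 = 10
S_3{}^3 = 5 * T^{33} = 5 * -3 = -15
Step 2: contract S_3{}^j with v_j.
S_3{}^1 * v_1 = -20 * 1 = -20
S_3{}^2 * v_2 = 10 * 5 = 50
S_3{}^3 * v_3 = -15 * -5 = 75
Result = -20 + 50 + 75 = 105

105


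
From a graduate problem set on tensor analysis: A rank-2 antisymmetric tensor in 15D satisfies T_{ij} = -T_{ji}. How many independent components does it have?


An antisymmetric rank-2 tensor satisfies A_{ij} = -A_{ji}, so diagonal entries are zero.
The independent components are the upper-triangular entries: C(n, 2) = n(n-1)/2.
n = 15
C(15, 2) = 15 * 14 / 2 = 210 / 2 = 105

105


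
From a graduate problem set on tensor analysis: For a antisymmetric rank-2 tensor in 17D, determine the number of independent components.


A antisymmetric rank-2 tensor in d dimensions has d(d-1)/2 independent components.
d = 17
d(d-1)/2 = 17 * 16 / 2 = 272 / 2 = 136

136


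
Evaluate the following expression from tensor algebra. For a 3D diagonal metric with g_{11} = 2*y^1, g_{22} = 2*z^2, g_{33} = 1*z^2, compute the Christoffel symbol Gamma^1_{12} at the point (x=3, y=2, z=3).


For a diagonal metric, Gamma^k_{ij} = (1/2) g^{kk} (dg_{ik}/dx_j + dg_{jk}/dx_i - dg_{ij}/dx_k).
The metric is diagonal, so g_{ab} = 0 for a != b.
At the given point: g_{11} = 4, g_{22} = 18, g_{33} = 9
g^{11} = 1/4
dg_{11}/dx_2 = dg_{11}/dx_2 = 2
dg_{21}/dx_1 = 0 (off-diagonal)
dg_{12}/dx_1 = 0 (off-diagonal)
Numerator = 2 + 0 - 0 = 2
Gamma^1_{12} = 2 / (2 * 4) = 1/4

1/4


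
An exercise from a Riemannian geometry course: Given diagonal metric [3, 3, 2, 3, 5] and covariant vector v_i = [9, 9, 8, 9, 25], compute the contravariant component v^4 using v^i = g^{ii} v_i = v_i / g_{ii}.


To raise an index with a diagonal metric: v^i = v_i / g_{ii}.
For index 4: v_4 = 9, g_{44} = 3
v^4 = 9 / 3 = 3

3


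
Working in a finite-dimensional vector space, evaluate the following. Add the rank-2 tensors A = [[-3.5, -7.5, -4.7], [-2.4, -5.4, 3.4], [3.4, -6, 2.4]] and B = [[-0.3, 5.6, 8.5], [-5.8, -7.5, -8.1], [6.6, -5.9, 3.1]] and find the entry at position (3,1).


Tensor addition is component-wise: (A + B)_{ij} = A_{ij} + B_{ij}.
A_{31} = 3.4
B_{31} = 6.6
(A + B)_{31} = 3.4 + 6.6 = 10

10


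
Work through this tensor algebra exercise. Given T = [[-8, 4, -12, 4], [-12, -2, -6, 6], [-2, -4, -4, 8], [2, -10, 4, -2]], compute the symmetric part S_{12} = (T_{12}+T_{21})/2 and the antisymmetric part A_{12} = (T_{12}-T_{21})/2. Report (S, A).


T_{12} = 4
T_{21} = -12
S_{12} = (4 + -12)/2 = -8/2 = -4
A_{12} = (4 - -12)/2 = 16/2 = 8
Check: S + A = -4 + 8 = 4 = T_{12}.

(-4, 8)


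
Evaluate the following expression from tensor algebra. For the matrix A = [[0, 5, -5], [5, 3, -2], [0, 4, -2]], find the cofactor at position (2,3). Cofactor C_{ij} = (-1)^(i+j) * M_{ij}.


To find cofactor C_{23}, delete row 2 and column 3.
The resulting 2x2 submatrix is: [[0, 5], [0, 4]]
Minor M_{23} = 0*4 - 5*0
  = 0 - 0 = 0
Sign = (-1)^(2+3) = (-1)^5 = -1
Cofactor C_{23} = -1 * 0 = 0

0


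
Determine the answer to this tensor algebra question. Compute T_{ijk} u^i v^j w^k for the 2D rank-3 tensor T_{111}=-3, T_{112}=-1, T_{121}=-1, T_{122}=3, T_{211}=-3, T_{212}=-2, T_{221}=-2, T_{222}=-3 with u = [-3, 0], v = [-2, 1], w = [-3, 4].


S = sum over i,j,k of T_{ijk} u_i v_j w_k. Expanding all 8 terms:
T_{111}*u_1*v_1*w_1 = -3*-3*-2*-3 = 54  (running total: 54)
T_{112}*u_1*v_1*w_2 = -1*-3*-2*4 = -24  (running total: 30)
T_{121}*u_1*v_2*w_1 = -1*-3*1*-3 = -9  (running total: 21)
T_{122}*u_1*v_2*w_2 = 3*-3*1*4 = -36  (running total: -15)
T_{211}*u_2*v_1*w_1 = -3*0*-2*-3 = 0  (running total: -15)
T_{212}*u_2*v_1*w_2 = -2*0*-2*4 = 0  (running total: -15)
T_{221}*u_2*v_2*w_1 = -2*0*1*-3 = 0  (running total: -15)
T_{222}*u_2*v_2*w_2 = -3*0*1*4 = 0  (running total: -15)
S = -15

-15


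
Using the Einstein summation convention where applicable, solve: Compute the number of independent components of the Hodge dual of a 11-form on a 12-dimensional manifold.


The Hodge dual of a p-form on an n-dimensional manifold is an (n-p)-form.
n = 12, p = 11, so dual degree = 12 - 11 = 1
The number of components is C(n, n-p) = C(12, 1) = 12

12


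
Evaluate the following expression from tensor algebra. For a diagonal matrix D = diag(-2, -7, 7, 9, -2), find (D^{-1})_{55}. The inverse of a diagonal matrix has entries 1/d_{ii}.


For a diagonal matrix, the inverse has entries (D^{-1})_{ii} = 1/d_{ii}.
The diagonal entries are: d_{11} = -2, d_{22} = -7, d_{33} = 7, d_{44} = 9, d_{55} = -2
We need (D^{-1})_{55} = 1/d_{55} = 1/-2 = -1/2

-1/2


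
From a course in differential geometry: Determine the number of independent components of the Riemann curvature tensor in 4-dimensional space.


The Riemann tensor in d dimensions has d^2(d^2 - 1)/12 independent components.
d = 4, so d^2 = 16
d^2 - 1 = 15
d^2(d^2 - 1) = 16 * 15 = 240
Divide by 12: 240 / 12 = 20

20


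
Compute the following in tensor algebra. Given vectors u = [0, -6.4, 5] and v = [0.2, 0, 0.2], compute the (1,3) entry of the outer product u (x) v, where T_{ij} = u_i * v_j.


The outer product entry T_{ij} = u_i * v_j.
We need i=1, j=3.
u_1 = 0, v_3 = 0.2
T_{1,3} = 0 * 0.2 = 0

0


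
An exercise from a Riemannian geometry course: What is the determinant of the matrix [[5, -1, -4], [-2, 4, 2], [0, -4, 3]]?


Expanding along the first row, det(A) = a11*M_11 - a12*M_12 + a13*M_13, where M_1j is the (1,j) minor.
Minor M_11 = 4*3 - 2*-4 = 20
Minor M_12 = -2*3 - 2*0 = -6
Minor M_13 = -2*-4 - 4*0 = 8
det = 5*(20) - -1*(-6) + -4*(8)
    = 100 - 6 + -32
    = 62

62


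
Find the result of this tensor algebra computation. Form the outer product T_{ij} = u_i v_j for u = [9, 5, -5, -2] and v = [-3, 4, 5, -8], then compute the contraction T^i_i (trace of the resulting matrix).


The outer product gives T_{ij} = u_i v_j.
The trace (contraction) is Tr(T) = sum_i T_{ii} = sum_i u_i v_i.
Diagonal entries:
T_{11} = u_1 * v_1 = 9 * -3 = -27
T_{22} = u_2 * v_2 = 5 * 4 = 20
T_{33} = u_3 * v_3 = -5 * 5 = -25
T_{44} = u_4 * v_4 = -2 * -8 = 16
Tr(T) = -27 + 20 + -25 + 16 = -16

-16


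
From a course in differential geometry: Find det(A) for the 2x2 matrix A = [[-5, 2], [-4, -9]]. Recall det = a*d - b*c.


For a 2x2 matrix [[a, b], [c, d]], det = a*d - b*c.
a = -5, b = 2, c = -4, d = -9
a*d = -5 * -9 = 45
b*c = 2 * -4 = -8
det = 45 - -8 = 53

53


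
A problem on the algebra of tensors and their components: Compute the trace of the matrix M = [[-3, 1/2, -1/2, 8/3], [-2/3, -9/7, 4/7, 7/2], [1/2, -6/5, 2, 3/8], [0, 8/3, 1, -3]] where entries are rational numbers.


The trace is the sum of diagonal entries.
Diagonal: M[1,1] = -3, M[2,2] = -9/7, M[3,3] = 2, M[4,4] = -3
Tr(M) = -3 + -9/7 + 2 + -3
Computing step by step:
After adding M[1,1]: -3
After adding M[2,2]: -30/7
After adding M[3,3]: -16/7
After adding M[4,4]: -37/7
Tr(M) = -37/7

-37/7


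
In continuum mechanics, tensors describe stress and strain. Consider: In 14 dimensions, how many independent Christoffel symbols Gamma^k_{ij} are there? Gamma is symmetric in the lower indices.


Christoffel symbols Gamma^k_{ij} are symmetric in i,j, so there are d * d(d+1)/2 independent symbols.
d = 14
d(d+1)/2 = 14 * 15 / 2 = 105
Total = 14 * 105 = 1470

1470


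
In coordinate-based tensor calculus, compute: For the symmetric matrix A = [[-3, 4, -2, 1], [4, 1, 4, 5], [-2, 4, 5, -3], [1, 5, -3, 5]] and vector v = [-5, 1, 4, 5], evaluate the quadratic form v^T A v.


First compute Av:
(Av)_1 = -3*-5 + 4*1 + -2*4 + 1*5 = 16
(Av)_2 = 4*-5 + 1*1 + 4*4 + 5*5 = 22
(Av)_3 = -2*-5 + 4*1 + 5*4 + -3*5 = 19
(Av)_4 = 1*-5 + 5*1 + -3*4 + 5*5 = 13
Av = [16, 22, 19, 13]
Then v^T (Av) = -5*16 + 1*22 + 4*19 + 5*13
= -80 + 22 + 76 + 65 = 83

83


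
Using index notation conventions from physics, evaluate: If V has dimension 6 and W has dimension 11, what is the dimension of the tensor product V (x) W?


The dimension of a tensor product is the product of dimensions.
dim(V) = 6, dim(W) = 11
dim(V (x) W) = 6 * 11 = 66

66


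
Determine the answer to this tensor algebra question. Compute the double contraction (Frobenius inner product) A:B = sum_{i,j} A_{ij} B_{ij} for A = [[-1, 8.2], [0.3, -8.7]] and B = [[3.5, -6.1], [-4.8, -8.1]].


A:B = sum over all i,j of A_{ij} * B_{ij}.
Row 1: -1*3.5=-3.5, 8.2*-6.1=-50.02 => row sum = -53.52
Row 2: 0.3*-4.8=-1.44, -8.7*-8.1=70.47 => row sum = 69.03
Total = -53.52 + 69.03 = 15.51

15.51


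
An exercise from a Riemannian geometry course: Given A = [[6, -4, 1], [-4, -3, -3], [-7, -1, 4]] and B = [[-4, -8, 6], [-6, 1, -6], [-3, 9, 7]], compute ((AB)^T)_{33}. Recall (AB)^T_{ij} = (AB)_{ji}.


(AB)^T_{ij} = (AB)_{ji} = sum_k A_{jk} B_{ki}.
For i=3, j=3 we need (AB)_{33}:
A_{31} * B_{13} = -7 * 6 = -42
A_{32} * B_{23} = -1 * -6 = 6
A_{33} * B_{33} = 4 * 7 = 28
Sum = -42 + 6 + 28 = -8

-8


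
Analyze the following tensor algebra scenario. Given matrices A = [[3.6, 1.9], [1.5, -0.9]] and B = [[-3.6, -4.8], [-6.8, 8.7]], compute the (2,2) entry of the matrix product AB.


(AB)_{ij} = sum_k A_{ik} B_{kj}.
For i=2, j=2:
A_{21} * B_{12} = 1.5 * -4.8 = -7.2
A_{22} * B_{22} = -0.9 * 8.7 = -7.83
Sum = -7.2 + -7.83 = -15.03

-15.03


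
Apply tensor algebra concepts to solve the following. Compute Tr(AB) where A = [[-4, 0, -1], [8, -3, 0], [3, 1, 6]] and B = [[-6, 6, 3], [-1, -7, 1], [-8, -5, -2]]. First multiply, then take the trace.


Tr(AB) = sum_i (AB)_{ii} where (AB)_{ii} = sum_k A_{ik} B_{ki}.
(AB)_{11} = -4*-6 + 0*-1 + -1*-8 = 32
(AB)_{22} = 8*6 + -3*-7 + 0*-5 = 69
(AB)_{33} = 3*3 + 1*1 + 6*-2 = -2
Tr(AB) = 32 + 69 + -2 = 99

99


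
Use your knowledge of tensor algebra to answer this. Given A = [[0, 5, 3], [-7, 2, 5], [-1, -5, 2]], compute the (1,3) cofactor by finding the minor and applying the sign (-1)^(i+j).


To find cofactor C_{13}, delete row 1 and column 3.
The resulting 2x2 submatrix is: [[-7, 2], [-1, -5]]
Minor M_{13} = -7*-5 - 2*-1
  = 35 - -2 = 37
Sign = (-1)^(1+3) = (-1)^4 = 1
Cofactor C_{13} = 1 * 37 = 37

37


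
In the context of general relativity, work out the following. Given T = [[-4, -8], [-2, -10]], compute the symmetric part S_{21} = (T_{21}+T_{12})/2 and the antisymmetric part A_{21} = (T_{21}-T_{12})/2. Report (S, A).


T_{21} = -2
T_{12} = -8
S_{21} = (-2 + -8)/2 = -10/2 = -5
A_{21} = (-2 - -8)/2 = 6/2 = 3
Check: S + A = -5 + 3 = -2 = T_{21}.

(-5, 3)


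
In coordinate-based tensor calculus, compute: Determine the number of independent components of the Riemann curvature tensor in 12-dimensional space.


The Riemann tensor in d dimensions has d^2(d^2 - 1)/12 independent components.
d = 12, so d^2 = 144
d^2 - 1 = 143
d^2(d^2 - 1) = 144 * 143 = 20592
Divide by 12: 20592 / 12 = 1716

1716


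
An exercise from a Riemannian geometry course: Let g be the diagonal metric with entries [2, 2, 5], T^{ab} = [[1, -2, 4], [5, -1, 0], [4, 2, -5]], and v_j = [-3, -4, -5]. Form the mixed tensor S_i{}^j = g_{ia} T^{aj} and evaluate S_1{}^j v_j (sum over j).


Step 1: lower the first index. For a diagonal metric, g_{ia} T^{aj} = g_{ii} T^{ij} (no sum on i).
g_{11} = 2
S_1{}^1 = 2 * T^{11} = 2 * 1 = 2
S_1{}^2 = 2 * T^{12} = 2 * -2 = -4
S_1{}^3 = 2 * T^{13} = 2 * 4 = 8
Step 2: contract S_1{}^j with v_j.
S_1{}^1 * v_1 = 2 * -3 = -6
S_1{}^2 * v_2 = -4 * -4 = 16
S_1{}^3 * v_3 = 8 * -5 = -40
Result = -6 + 16 + -40 = -30

-30


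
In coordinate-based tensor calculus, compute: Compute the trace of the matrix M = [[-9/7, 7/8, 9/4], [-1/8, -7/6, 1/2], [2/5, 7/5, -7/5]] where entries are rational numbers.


The trace is the sum of diagonal entries.
Diagonal: M[1,1] = -9/7, M[2,2] = -7/6, M[3,3] = -7/5
Tr(M) = -9/7 + -7/6 + -7/5
Computing step by step:
After adding M[1,1]: -9/7
After adding M[2,2]: -103/42
After adding M[3,3]: -809/210
Tr(M) = -809/210

-809/210


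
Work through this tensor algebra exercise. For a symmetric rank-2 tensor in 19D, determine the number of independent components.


A symmetric rank-2 tensor in d dimensions has d(d+1)/2 independent components.
d = 19
d(d+1)/2 = 19 * 20 / 2 = 380 / 2 = 190

190


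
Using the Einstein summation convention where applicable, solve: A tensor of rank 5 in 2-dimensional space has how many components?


The number of components of a rank-r tensor in d dimensions is d^r.
Here d = 2 and r = 5.
2^5 = 32

32


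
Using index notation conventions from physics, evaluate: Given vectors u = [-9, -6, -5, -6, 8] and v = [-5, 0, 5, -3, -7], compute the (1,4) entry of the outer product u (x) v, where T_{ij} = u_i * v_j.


The outer product entry T_{ij} = u_i * v_j.
We need i=1, j=4.
u_1 = -9, v_4 = -3
T_{1,4} = -9 * -3 = 27

27


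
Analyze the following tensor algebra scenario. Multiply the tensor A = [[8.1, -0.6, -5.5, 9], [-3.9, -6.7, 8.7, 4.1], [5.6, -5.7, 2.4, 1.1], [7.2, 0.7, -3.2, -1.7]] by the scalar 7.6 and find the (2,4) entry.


Scalar multiplication: (cA)_{ij} = c * A_{ij}.
c = 7.6
A_{24} = 4.1
(cA)_{24} = 7.6 * 4.1 = 31.16

31.16


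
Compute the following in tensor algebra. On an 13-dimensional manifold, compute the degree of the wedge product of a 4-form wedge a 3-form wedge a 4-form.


The degree of a wedge product is the sum of the degrees of the individual forms.
Degrees: 4, 3, 4
Total degree = 4 + 3 + 4 = 11

11


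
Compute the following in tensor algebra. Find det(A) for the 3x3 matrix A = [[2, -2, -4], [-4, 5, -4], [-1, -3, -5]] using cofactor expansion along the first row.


Expanding along the first row, det(A) = a11*M_11 - a12*M_12 + a13*M_13, where M_1j is the (1,j) minor.
Minor M_11 = 5*-5 - -4*-3 = -37
Minor M_12 = -4*-5 - -4*-1 = 16
Minor M_13 = -4*-3 - 5*-1 = 17
det = 2*(-37) - -2*(16) + -4*(17)
    = -74 - -32 + -68
    = -110

-110


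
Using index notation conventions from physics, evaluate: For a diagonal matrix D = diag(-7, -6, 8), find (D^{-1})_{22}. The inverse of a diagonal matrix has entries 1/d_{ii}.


For a diagonal matrix, the inverse has entries (D^{-1})_{ii} = 1/d_{ii}.
The diagonal entries are: d_{11} = -7, d_{22} = -6, d_{33} = 8
We need (D^{-1})_{22} = 1/d_{22} = 1/-6 = -1/6

-1/6


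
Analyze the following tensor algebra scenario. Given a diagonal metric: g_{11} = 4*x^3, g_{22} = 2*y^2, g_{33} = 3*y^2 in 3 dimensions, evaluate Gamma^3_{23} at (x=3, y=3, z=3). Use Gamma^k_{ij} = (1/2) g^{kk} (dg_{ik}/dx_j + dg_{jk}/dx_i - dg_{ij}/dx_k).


For a diagonal metric, Gamma^k_{ij} = (1/2) g^{kk} (dg_{ik}/dx_j + dg_{jk}/dx_i - dg_{ij}/dx_k).
The metric is diagonal, so g_{ab} = 0 for a != b.
At the given point: g_{11} = 108, g_{22} = 18, g_{33} = 27
g^{33} = 1/27
dg_{23}/dx_3 = 0 (off-diagonal)
dg_{33}/dx_2 = dg_{33}/dx_2 = 18
dg_{23}/dx_3 = 0 (off-diagonal)
Numerator = 0 + 18 - 0 = 18
Gamma^3_{23} = 18 / (2 * 27) = 1/3

1/3


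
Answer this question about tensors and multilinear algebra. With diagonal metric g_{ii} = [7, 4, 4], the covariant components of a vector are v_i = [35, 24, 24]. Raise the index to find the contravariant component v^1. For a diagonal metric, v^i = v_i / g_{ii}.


To raise an index with a diagonal metric: v^i = v_i / g_{ii}.
For index 1: v_1 = 35, g_{11} = 7
v^1 = 35 / 7 = 5

5


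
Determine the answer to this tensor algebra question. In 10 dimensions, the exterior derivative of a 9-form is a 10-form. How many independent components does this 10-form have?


The exterior derivative of a p-form is a (p+1)-form.
Its number of independent components is C(n, p+1).
n = 10, p+1 = 10
C(10, 10) = 1

1


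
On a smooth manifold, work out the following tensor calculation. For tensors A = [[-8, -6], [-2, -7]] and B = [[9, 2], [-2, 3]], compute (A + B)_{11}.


Tensor addition is component-wise: (A + B)_{ij} = A_{ij} + B_{ij}.
A_{11} = -8
B_{11} = 9
(A + B)_{11} = -8 + 9 = 1

1


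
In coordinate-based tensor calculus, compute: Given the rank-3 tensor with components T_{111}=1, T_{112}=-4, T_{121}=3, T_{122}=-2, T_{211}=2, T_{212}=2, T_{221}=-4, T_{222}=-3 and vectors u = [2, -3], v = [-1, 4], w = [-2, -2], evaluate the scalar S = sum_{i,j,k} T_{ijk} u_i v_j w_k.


S = sum over i,j,k of T_{ijk} u_i v_j w_k. Expanding all 8 terms:
T_{111}*u_1*v_1*w_1 = 1*2*-1*-2 = 4  (running total: 4)
T_{112}*u_1*v_1*w_2 = -4*2*-1*-2 = -16  (running total: -12)
T_{121}*u_1*v_2*w_1 = 3*2*4*-2 = -48  (running total: -60)
T_{122}*u_1*v_2*w_2 = -2*2*4*-2 = 32  (running total: -28)
T_{211}*u_2*v_1*w_1 = 2*-3*-1*-2 = -12  (running total: -40)
T_{212}*u_2*v_1*w_2 = 2*-3*-1*-2 = -12  (running total: -52)
T_{221}*u_2*v_2*w_1 = -4*-3*4*-2 = -96  (running total: -148)
T_{222}*u_2*v_2*w_2 = -3*-3*4*-2 = -72  (running total: -220)
S = -220

-220


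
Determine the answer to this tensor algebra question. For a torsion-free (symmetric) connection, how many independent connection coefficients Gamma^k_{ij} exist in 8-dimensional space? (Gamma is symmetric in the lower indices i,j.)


Christoffel symbols Gamma^k_{ij} are symmetric in i,j, so there are d * d(d+1)/2 independent symbols.
d = 8
d(d+1)/2 = 8 * 9 / 2 = 36
Total = 8 * 36 = 288

288


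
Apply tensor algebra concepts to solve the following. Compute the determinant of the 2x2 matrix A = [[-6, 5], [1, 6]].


For a 2x2 matrix [[a, b], [c, d]], det = a*d - b*c.
a = -6, b = 5, c = 1, d = 6
a*d = -6 * 6 = -36
b*c = 5 * 1 = 5
det = -36 - 5 = -41

-41


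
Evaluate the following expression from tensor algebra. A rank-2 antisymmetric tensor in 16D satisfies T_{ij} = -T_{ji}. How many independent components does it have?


An antisymmetric rank-2 tensor satisfies A_{ij} = -A_{ji}, so diagonal entries are zero.
The independent components are the upper-triangular entries: C(n, 2) = n(n-1)/2.
n = 16
C(16, 2) = 16 * 15 / 2 = 240 / 2 = 120

120


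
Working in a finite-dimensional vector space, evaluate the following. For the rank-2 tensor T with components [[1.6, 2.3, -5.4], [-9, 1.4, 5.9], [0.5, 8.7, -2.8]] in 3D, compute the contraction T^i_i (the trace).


The contraction (trace) of a rank-2 tensor is the sum of its diagonal elements.
Diagonal entries: A[1,1] = 1.6, A[2,2] = 1.4, A[3,3] = -2.8
Tr(A) = 1.6 + 1.4 + -2.8 = 0.2

0.2


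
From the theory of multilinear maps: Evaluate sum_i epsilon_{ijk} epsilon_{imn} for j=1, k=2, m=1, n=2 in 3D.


Using the identity: epsilon_{ijk} epsilon_{imn} = delta_{jm} delta_{kn} - delta_{jn} delta_{km}.
delta_{11} = 1
delta_{22} = 1
delta_{12} = 0
delta_{21} = 0
Result = 1 * 1 - 0 * 0 = 1 - 0 = 1

1


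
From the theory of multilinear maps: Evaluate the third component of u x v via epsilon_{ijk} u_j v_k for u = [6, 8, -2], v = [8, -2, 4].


(u x v)_3 = sum_{j,k} epsilon_{3jk} u_j v_k. Only permutations of (1,2,3) contribute; the two non-zero terms are:
eps_{312} u_1 v_2 = 1 * 6 * -2 = -12
eps_{321} u_2 v_1 = -1 * 8 * 8 = -64
(u x v)_3 = -76

-76


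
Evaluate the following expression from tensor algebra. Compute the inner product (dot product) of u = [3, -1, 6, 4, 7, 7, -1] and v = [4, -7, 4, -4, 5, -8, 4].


The inner product u . v = sum of u_i * v_i.
Term-by-term: 3 * 4, -1 * -7, 6 * 4, 4 * -4, 7 * 5, 7 * -8, -1 * 4
Products: 12, 7, 24, -16, 35, -56, -4
Sum = 12 + 7 + 24 + -16 + 35 + -56 + -4 = 2

2


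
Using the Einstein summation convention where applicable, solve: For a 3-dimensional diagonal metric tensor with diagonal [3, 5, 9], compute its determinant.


For a diagonal metric, the determinant is the product of diagonal entries.
Diagonal entries: 3, 5, 9
det(g) = 3 * 5 * 9 = 135

135


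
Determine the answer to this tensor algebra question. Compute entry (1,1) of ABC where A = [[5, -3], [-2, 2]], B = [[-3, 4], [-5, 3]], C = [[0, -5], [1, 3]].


(ABC)_{11} = sum_m (AB)_{1m} C_{m1}. First compute row 1 of AB.
(AB)_{11} = 5*-3 + -3*-5 = 0
(AB)_{12} = 5*4 + -3*3 = 11
Now contract with column 1 of C:
(AB)_{11} * C_{11} = 0 * 0 = 0
(AB)_{12} * C_{21} = 11 * 1 = 11
(ABC)_{11} = 0 + 11 = 11

11


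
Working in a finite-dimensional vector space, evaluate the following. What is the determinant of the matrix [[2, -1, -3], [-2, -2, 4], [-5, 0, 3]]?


Expanding along the first row, det(A) = a11*M_11 - a12*M_12 + a13*M_13, where M_1j is the (1,j) minor.
Minor M_11 = -2*3 - 4*0 = -6
Minor M_12 = -2*3 - 4*-5 = 14
Minor M_13 = -2*0 - -2*-5 = -10
det = 2*(-6) - -1*(14) + -3*(-10)
    = -12 - -14 + 30
    = 32

32


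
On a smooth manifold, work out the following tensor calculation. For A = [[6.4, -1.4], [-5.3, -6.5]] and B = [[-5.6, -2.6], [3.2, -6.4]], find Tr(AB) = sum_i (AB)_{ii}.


Tr(AB) = sum_i (AB)_{ii} where (AB)_{ii} = sum_k A_{ik} B_{ki}.
(AB)_{11} = 6.4*-5.6 + -1.4*3.2 = -40.32
(AB)_{22} = -5.3*-2.6 + -6.5*-6.4 = 55.38
Tr(AB) = -40.32 + 55.38 = 15.06

15.06


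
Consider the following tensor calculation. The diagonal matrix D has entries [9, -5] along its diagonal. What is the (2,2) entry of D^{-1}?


For a diagonal matrix, the inverse has entries (D^{-1})_{ii} = 1/d_{ii}.
The diagonal entries are: d_{11} = 9, d_{22} = -5
We need (D^{-1})_{22} = 1/d_{22} = 1/-5 = -1/5

-1/5


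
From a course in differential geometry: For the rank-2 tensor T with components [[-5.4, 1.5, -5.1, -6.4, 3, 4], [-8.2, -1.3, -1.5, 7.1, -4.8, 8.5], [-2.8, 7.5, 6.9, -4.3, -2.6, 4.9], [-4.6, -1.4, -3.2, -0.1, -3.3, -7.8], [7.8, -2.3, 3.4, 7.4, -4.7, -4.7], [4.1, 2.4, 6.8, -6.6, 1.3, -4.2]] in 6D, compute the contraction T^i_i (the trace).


The contraction (trace) of a rank-2 tensor is the sum of its diagonal elements.
Diagonal entries: A[1,1] = -5.4, A[2,2] = -1.3, A[3,3] = 6.9, A[4,4] = -0.1, A[5,5] = -4.7, A[6,6] = -4.2
Tr(A) = -5.4 + -1.3 + 6.9 + -0.1 + -4.7 + -4.2 = -8.8

-8.8


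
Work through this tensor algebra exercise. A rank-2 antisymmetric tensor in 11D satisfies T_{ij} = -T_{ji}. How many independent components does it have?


An antisymmetric rank-2 tensor satisfies A_{ij} = -A_{ji}, so diagonal entries are zero.
The independent components are the upper-triangular entries: C(n, 2) = n(n-1)/2.
n = 11
C(11, 2) = 11 * 10 / 2 = 110 / 2 = 55

55


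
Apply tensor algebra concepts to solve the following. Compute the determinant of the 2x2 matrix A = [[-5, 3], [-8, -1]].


For a 2x2 matrix [[a, b], [c, d]], det = a*d - b*c.
a = -5, b = 3, c = -8, d = -1
a*d = -5 * -1 = 5
b*c = 3 * -8 = -24
det = 5 - -24 = 29

29


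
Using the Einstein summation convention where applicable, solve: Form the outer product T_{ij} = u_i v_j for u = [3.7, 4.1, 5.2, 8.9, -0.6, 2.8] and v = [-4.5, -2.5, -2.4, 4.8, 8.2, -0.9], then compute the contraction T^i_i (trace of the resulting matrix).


The outer product gives T_{ij} = u_i v_j.
The trace (contraction) is Tr(T) = sum_i T_{ii} = sum_i u_i v_i.
Diagonal entries:
T_{11} = u_1 * v_1 = 3.7 * -4.5 = -16.65
T_{22} = u_2 * v_2 = 4.1 * -2.5 = -10.25
T_{33} = u_3 * v_3 = 5.2 * -2.4 = -12.48
T_{44} = u_4 * v_4 = 8.9 * 4.8 = 42.72
T_{55} = u_5 * v_5 = -0.6 * 8.2 = -4.92
T_{66} = u_6 * v_6 = 2.8 * -0.9 = -2.52
Tr(T) = -16.65 + -10.25 + -12.48 + 42.72 + -4.92 + -2.52 = -4.1

-4.1


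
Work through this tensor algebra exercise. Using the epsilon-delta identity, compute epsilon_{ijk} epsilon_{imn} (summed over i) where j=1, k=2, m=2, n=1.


Using the identity: epsilon_{ijk} epsilon_{imn} = delta_{jm} delta_{kn} - delta_{jn} delta_{km}.
delta_{12} = 0
delta_{21} = 0
delta_{11} = 1
delta_{22} = 1
Result = 0 * 0 - 1 * 1 = 0 - 1 = -1

-1


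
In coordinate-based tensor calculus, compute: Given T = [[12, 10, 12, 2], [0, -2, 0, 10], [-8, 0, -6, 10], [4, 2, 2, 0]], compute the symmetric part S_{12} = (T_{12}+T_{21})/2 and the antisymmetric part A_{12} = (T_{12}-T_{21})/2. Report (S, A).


T_{12} = 10
T_{21} = 0
S_{12} = (10 + 0)/2 = 10/2 = 5
A_{12} = (10 - 0)/2 = 10/2 = 5
Check: S + A = 5 + 5 = 10 = T_{12}.

(5, 5)


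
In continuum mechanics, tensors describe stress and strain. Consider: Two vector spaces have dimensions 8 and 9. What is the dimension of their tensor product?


The dimension of a tensor product is the product of dimensions.
dim(V) = 8, dim(W) = 9
dim(V (x) W) = 8 * 9 = 72

72


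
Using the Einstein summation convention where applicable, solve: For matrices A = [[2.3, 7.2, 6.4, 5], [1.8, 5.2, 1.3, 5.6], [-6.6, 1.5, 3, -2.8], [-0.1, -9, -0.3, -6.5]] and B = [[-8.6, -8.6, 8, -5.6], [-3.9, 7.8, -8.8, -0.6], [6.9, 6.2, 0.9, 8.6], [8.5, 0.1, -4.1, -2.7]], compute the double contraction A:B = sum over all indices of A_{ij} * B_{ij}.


A:B = sum over all i,j of A_{ij} * B_{ij}.
Row 1: 2.3*-8.6=-19.78, 7.2*-8.6=-61.92, 6.4*8=51.2, 5*-5.6=-28 => row sum = -58.5
Row 2: 1.8*-3.9=-7.02, 5.2*7.8=40.56, 1.3*-8.8=-11.44, 5.6*-0.6=-3.36 => row sum = 18.74
Row 3: -6.6*6.9=-45.54, 1.5*6.2=9.3, 3*0.9=2.7, -2.8*8.6=-24.08 => row sum = -57.62
Row 4: -0.1*8.5=-0.85, -9*0.1=-0.9, -0.3*-4.1=1.23, -6.5*-2.7=17.55 => row sum = 17.03
Total = -58.5 + 18.74 + -57.62 + 17.03 = -80.35

-80.35


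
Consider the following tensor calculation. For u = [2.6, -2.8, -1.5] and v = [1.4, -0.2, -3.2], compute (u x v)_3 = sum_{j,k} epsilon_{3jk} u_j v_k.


(u x v)_3 = sum_{j,k} epsilon_{3jk} u_j v_k. Only permutations of (1,2,3) contribute; the two non-zero terms are:
eps_{312} u_1 v_2 = 1 * 2.6 * -0.2 = -0.52
eps_{321} u_2 v_1 = -1 * -2.8 * 1.4 = 3.92
(u x v)_3 = 3.4

3.4


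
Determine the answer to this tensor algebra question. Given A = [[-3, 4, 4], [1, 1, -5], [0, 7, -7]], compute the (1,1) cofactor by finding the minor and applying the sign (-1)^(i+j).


To find cofactor C_{11}, delete row 1 and column 1.
The resulting 2x2 submatrix is: [[1, -5], [7, -7]]
Minor M_{11} = 1*-7 - -5*7
  = -7 - -35 = 28
Sign = (-1)^(1+1) = (-1)^2 = 1
Cofactor C_{11} = 1 * 28 = 28

28


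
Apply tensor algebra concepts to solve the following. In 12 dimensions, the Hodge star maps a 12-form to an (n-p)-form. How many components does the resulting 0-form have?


The Hodge dual of a p-form on an n-dimensional manifold is an (n-p)-form.
n = 12, p = 12, so dual degree = 12 - 12 = 0
The number of components is C(n, n-p) = C(12, 0) = 1

1


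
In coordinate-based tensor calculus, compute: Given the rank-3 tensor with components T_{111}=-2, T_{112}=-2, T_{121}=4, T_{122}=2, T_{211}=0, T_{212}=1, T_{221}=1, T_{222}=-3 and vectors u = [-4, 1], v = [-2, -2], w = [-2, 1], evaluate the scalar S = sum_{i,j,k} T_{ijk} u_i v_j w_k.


S = sum over i,j,k of T_{ijk} u_i v_j w_k. Expanding all 8 terms:
T_{111}*u_1*v_1*w_1 = -2*-4*-2*-2 = 32  (running total: 32)
T_{112}*u_1*v_1*w_2 = -2*-4*-2*1 = -16  (running total: 16)
T_{121}*u_1*v_2*w_1 = 4*-4*-2*-2 = -64  (running total: -48)
T_{122}*u_1*v_2*w_2 = 2*-4*-2*1 = 16  (running total: -32)
T_{211}*u_2*v_1*w_1 = 0*1*-2*-2 = 0  (running total: -32)
T_{212}*u_2*v_1*w_2 = 1*1*-2*1 = -2  (running total: -34)
T_{221}*u_2*v_2*w_1 = 1*1*-2*-2 = 4  (running total: -30)
T_{222}*u_2*v_2*w_2 = -3*1*-2*1 = 6  (running total: -24)
S = -24

-24


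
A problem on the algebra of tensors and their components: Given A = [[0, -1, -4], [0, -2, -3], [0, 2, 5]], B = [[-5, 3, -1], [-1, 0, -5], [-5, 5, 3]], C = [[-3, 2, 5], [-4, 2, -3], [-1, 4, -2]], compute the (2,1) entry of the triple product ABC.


(ABC)_{21} = sum_m (AB)_{2m} C_{m1}. First compute row 2 of AB.
(AB)_{21} = 0*-5 + -2*-1 + -3*-5 = 17
(AB)_{22} = 0*3 + -2*0 + -3*5 = -15
(AB)_{23} = 0*-1 + -2*-5 + -3*3 = 1
Now contract with column 1 of C:
(AB)_{21} * C_{11} = 17 * -3 = -51
(AB)_{22} * C_{21} = -15 * -4 = 60
(AB)_{23} * C_{31} = 1 * -1 = -1
(ABC)_{21} = -51 + 60 + -1 = 8

8


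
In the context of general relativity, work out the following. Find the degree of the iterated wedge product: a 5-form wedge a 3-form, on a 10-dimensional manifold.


The degree of a wedge product is the sum of the degrees of the individual forms.
Degrees: 5, 3
Total degree = 5 + 3 = 8

8


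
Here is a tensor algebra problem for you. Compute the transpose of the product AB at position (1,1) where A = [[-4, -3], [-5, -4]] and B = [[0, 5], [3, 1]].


(AB)^T_{ij} = (AB)_{ji} = sum_k A_{jk} B_{ki}.
For i=1, j=1 we need (AB)_{11}:
A_{11} * B_{11} = -4 * 0 = 0
A_{12} * B_{21} = -3 * 3 = -9
Sum = 0 + -9 = -9

-9


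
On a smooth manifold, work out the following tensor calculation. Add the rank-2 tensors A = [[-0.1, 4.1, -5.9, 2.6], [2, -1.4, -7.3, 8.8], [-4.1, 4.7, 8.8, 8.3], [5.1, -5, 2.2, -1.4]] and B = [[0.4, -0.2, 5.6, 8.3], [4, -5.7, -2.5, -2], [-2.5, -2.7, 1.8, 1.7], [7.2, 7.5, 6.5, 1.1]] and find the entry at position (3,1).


Tensor addition is component-wise: (A + B)_{ij} = A_{ij} + B_{ij}.
A_{31} = -4.1
B_{31} = -2.5
(A + B)_{31} = -4.1 + -2.5 = -6.6

-6.6


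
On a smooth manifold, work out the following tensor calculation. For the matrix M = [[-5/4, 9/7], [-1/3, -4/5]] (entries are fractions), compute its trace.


The trace is the sum of diagonal entries.
Diagonal: M[1,1] = -5/4, M[2,2] = -4/5
Tr(M) = -5/4 + -4/5
Computing step by step:
After adding M[1,1]: -5/4
After adding M[2,2]: -41/20
Tr(M) = -41/20

-41/20


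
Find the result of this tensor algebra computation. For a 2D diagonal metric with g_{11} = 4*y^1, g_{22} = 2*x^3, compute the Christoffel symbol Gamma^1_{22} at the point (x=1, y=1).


For a diagonal metric, Gamma^k_{ij} = (1/2) g^{kk} (dg_{ik}/dx_j + dg_{jk}/dx_i - dg_{ij}/dx_k).
The metric is diagonal, so g_{ab} = 0 for a != b.
At the given point: g_{11} = 4, g_{22} = 2
g^{11} = 1/4
dg_{21}/dx_2 = 0 (off-diagonal)
dg_{21}/dx_2 = 0 (off-diagonal)
dg_{22}/dx_1 = dg_{22}/dx_1 = 6
Numerator = 0 + 0 - 6 = -6
Gamma^1_{22} = -6 / (2 * 4) = -3/4

-3/4


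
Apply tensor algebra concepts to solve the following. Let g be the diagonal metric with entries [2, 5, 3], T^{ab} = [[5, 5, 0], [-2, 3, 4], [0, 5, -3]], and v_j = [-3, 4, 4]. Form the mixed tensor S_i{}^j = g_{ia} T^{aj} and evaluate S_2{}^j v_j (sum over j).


Step 1: lower the first index. For a diagonal metric, g_{ia} T^{aj} = g_{ii} T^{ij} (no sum on i).
g_{22} = 5
S_2{}^1 = 5 * T^{21} = 5 * -2 = -10
S_2{}^2 = 5 * T^{22} = 5 * 3 = 15
S_2{}^3 = 5 * T^{23} = 5 * 4 = 20
Step 2: contract S_2{}^j with v_j.
S_2{}^1 * v_1 = -10 * -3 = 30
S_2{}^2 * v_2 = 15 * 4 = 60
S_2{}^3 * v_3 = 20 * 4 = 80
Result = 30 + 60 + 80 = 170

170


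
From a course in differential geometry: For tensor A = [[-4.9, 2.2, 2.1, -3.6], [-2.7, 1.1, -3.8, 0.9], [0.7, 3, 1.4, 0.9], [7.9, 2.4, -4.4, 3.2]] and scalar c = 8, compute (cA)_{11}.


Scalar multiplication: (cA)_{ij} = c * A_{ij}.
c = 8
A_{11} = -4.9
(cA)_{11} = 8 * -4.9 = -39.2

-39.2


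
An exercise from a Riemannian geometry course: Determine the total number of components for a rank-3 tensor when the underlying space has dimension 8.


The number of components of a rank-r tensor in d dimensions is d^r.
Here d = 8 and r = 3.
8^3 = 512

512


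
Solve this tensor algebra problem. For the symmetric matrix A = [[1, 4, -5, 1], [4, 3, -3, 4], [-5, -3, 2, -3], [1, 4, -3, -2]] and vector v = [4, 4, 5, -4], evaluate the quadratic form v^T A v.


First compute Av:
(Av)_1 = 1*4 + 4*4 + -5*5 + 1*-4 = -9
(Av)_2 = 4*4 + 3*4 + -3*5 + 4*-4 = -3
(Av)_3 = -5*4 + -3*4 + 2*5 + -3*-4 = -10
(Av)_4 = 1*4 + 4*4 + -3*5 + -2*-4 = 13
Av = [-9, -3, -10, 13]
Then v^T (Av) = 4*-9 + 4*-3 + 5*-10 + -4*13
= -36 + -12 + -50 + -52 = -150

-150


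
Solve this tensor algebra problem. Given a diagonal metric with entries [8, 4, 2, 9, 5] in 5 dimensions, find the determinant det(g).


For a diagonal metric, the determinant is the product of diagonal entries.
Diagonal entries: 8, 4, 2, 9, 5
det(g) = 8 * 4 * 2 * 9 * 5 = 2880

2880


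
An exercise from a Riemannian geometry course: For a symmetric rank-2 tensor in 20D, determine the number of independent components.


A symmetric rank-2 tensor in d dimensions has d(d+1)/2 independent components.
d = 20
d(d+1)/2 = 20 * 21 / 2 = 420 / 2 = 210

210


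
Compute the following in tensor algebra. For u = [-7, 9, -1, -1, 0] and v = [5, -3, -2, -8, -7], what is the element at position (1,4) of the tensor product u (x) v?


The outer product entry T_{ij} = u_i * v_j.
We need i=1, j=4.
u_1 = -7, v_4 = -8
T_{1,4} = -7 * -8 = 56

56


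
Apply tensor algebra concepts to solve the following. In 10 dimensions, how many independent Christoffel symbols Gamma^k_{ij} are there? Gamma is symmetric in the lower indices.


Christoffel symbols Gamma^k_{ij} are symmetric in i,j, so there are d * d(d+1)/2 independent symbols.
d = 10
d(d+1)/2 = 10 * 11 / 2 = 55
Total = 10 * 55 = 550

550


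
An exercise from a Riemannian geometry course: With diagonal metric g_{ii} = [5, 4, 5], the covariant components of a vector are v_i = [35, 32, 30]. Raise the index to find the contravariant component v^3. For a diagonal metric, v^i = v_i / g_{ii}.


To raise an index with a diagonal metric: v^i = v_i / g_{ii}.
For index 3: v_3 = 30, g_{33} = 5
v^3 = 30 / 5 = 6

6


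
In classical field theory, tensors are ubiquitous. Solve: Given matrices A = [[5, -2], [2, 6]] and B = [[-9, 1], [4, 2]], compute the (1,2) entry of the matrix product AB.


(AB)_{ij} = sum_k A_{ik} B_{kj}.
For i=1, j=2:
A_{11} * B_{12} = 5 * 1 = 5
A_{12} * B_{22} = -2 * 2 = -4
Sum = 5 + -4 = 1

1


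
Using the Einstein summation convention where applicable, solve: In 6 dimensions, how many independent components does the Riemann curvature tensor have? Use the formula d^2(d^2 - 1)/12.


The Riemann tensor in d dimensions has d^2(d^2 - 1)/12 independent components.
d = 6, so d^2 = 36
d^2 - 1 = 35
d^2(d^2 - 1) = 36 * 35 = 1260
Divide by 12: 1260 / 12 = 105

105


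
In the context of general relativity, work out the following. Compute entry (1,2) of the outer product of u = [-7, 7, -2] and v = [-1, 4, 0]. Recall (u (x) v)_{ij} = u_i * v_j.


The outer product entry T_{ij} = u_i * v_j.
We need i=1, j=2.
u_1 = -7, v_2 = 4
T_{1,2} = -7 * 4 = -28

-28


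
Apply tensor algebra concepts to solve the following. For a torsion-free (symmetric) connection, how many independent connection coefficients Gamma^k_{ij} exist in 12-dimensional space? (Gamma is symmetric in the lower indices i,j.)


Christoffel symbols Gamma^k_{ij} are symmetric in i,j, so there are d * d(d+1)/2 independent symbols.
d = 12
d(d+1)/2 = 12 * 13 / 2 = 78
Total = 12 * 78 = 936

936


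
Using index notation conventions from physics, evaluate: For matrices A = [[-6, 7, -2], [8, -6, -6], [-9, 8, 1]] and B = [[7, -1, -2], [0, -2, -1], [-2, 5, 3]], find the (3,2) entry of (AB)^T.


(AB)^T_{ij} = (AB)_{ji} = sum_k A_{jk} B_{ki}.
For i=3, j=2 we need (AB)_{23}:
A_{21} * B_{13} = 8 * -2 = -16
A_{22} * B_{23} = -6 * -1 = 6
A_{23} * B_{33} = -6 * 3 = -18
Sum = -16 + 6 + -18 = -28

-28


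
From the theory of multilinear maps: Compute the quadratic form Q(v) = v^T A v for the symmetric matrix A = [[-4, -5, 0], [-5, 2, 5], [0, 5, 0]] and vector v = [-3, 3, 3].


First compute Av:
(Av)_1 = -4*-3 + -5*3 + 0*3 = -3
(Av)_2 = -5*-3 + 2*3 + 5*3 = 36
(Av)_3 = 0*-3 + 5*3 + 0*3 = 15
Av = [-3, 36, 15]
Then v^T (Av) = -3*-3 + 3*36 + 3*15
= 9 + 108 + 45 = 162

162


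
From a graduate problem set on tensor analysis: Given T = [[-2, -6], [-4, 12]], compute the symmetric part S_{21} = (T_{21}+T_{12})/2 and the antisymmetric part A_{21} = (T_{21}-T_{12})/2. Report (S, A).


T_{21} = -4
T_{12} = -6
S_{21} = (-4 + -6)/2 = -10/2 = -5
A_{21} = (-4 - -6)/2 = 2/2 = 1
Check: S + A = -5 + 1 = -4 = T_{21}.

(-5, 1)


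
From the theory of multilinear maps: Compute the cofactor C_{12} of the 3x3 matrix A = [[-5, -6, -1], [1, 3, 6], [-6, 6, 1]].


To find cofactor C_{12}, delete row 1 and column 2.
The resulting 2x2 submatrix is: [[1, 6], [-6, 1]]
Minor M_{12} = 1*1 - 6*-6
  = 1 - -36 = 37
Sign = (-1)^(1+2) = (-1)^3 = -1
Cofactor C_{12} = -1 * 37 = -37

-37


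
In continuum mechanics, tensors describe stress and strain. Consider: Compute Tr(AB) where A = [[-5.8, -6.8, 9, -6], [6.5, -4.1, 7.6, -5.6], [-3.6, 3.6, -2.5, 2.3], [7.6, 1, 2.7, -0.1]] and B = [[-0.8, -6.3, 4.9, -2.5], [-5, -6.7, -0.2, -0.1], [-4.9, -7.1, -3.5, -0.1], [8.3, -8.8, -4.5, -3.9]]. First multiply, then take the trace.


Tr(AB) = sum_i (AB)_{ii} where (AB)_{ii} = sum_k A_{ik} B_{ki}.
(AB)_{11} = -5.8*-0.8 + -6.8*-5 + 9*-4.9 + -6*8.3 = -55.26
(AB)_{22} = 6.5*-6.3 + -4.1*-6.7 + 7.6*-7.1 + -5.6*-8.8 = -18.16
(AB)_{33} = -3.6*4.9 + 3.6*-0.2 + -2.5*-3.5 + 2.3*-4.5 = -19.96
(AB)_{44} = 7.6*-2.5 + 1*-0.1 + 2.7*-0.1 + -0.1*-3.9 = -18.98
Tr(AB) = -55.26 + -18.16 + -19.96 + -18.98 = -112.36

-112.36
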